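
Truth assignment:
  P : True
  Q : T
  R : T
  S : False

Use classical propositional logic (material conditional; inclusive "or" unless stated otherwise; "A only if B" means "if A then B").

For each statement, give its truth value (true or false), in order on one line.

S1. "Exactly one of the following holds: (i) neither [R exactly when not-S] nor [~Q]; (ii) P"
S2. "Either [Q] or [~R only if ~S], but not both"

S1: Parsed as ((R ↔ ¬S) ↓ ¬Q) ⊕ P

¬S = ¬F = T
R ↔ ¬S = T ↔ T = T
¬Q = ¬T = F
(R ↔ ¬S) ↓ ¬Q = T ↓ F = F
((R ↔ ¬S) ↓ ¬Q) ⊕ P = F ⊕ T = T
Thus S1 is true.

S2: This is Q ⊕ (¬R → ¬S).

¬R = ¬T = F
¬S = ¬F = T
¬R → ¬S = F → T = T
Q ⊕ (¬R → ¬S) = T ⊕ T = F
Hence S2 is false.

S1 T / S2 F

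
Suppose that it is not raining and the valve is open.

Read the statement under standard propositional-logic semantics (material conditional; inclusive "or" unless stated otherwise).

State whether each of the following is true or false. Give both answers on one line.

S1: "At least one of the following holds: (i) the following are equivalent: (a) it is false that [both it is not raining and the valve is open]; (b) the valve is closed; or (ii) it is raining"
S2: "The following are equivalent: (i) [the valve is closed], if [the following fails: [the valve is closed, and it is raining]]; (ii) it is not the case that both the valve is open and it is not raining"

Let P = "it is raining" (False), Q = "the valve is open" (True).

S1: Formalization: (not (not P and Q) iff not Q) or P

not P = not False = True
not P and Q = True and True = True
not (not P and Q) = not True = False
not Q = not True = False
not (not P and Q) iff not Q = False iff False = True
(not (not P and Q) iff not Q) or P = True or False = True
Hence S1 is true.

S2: Formalization: (not (not Q and P) -> not Q) iff (Q nand not P)

not Q = not True = False
not Q and P = False and False = False
not (not Q and P) = not False = True
not Q = not True = False
not (not Q and P) -> not Q = True -> False = False
not P = not False = True
Q nand not P = True nand True = False
(not (not Q and P) -> not Q) iff (Q nand not P) = False iff False = True
Hence S2 is true.

S1 true; S2 true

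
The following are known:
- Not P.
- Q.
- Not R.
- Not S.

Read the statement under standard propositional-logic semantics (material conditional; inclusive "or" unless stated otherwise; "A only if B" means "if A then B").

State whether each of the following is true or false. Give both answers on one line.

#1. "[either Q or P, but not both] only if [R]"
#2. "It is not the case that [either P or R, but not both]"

#1: This is (Q xor P) -> R.

Q xor P = T xor F = T
(Q xor P) -> R = T -> F = F
Thus #1 is false.

#2: In symbols: ~(P xor R)

P xor R = F xor F = F
~(P xor R) = ~F = T
So #2 is true.

#1 F / #2 T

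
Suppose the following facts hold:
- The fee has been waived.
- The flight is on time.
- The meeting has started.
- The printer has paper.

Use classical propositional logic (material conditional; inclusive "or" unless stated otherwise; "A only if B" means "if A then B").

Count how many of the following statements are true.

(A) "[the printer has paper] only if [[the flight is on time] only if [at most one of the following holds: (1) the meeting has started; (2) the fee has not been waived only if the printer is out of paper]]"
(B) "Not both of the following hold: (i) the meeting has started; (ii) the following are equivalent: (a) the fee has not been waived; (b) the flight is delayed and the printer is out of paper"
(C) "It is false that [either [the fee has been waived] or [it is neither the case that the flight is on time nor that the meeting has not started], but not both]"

Let S = "the printer has paper" (T), Q = "the flight is delayed" (F), R = "the meeting has started" (T), P = "the fee has been waived" (T).

(A): Parsed as S -> (~Q -> (R nand (~P -> ~S)))

~Q = ~F = T
~P = ~T = F
~S = ~T = F
~P -> ~S = F -> F = T
R nand (~P -> ~S) = T nand T = F
~Q -> (R nand (~P -> ~S)) = T -> F = F
S -> (~Q -> (R nand (~P -> ~S))) = T -> F = F
Hence (A) is false.

(B): Parsed as R nand (~P <-> (Q & ~S))

~P = ~T = F
~S = ~T = F
Q & ~S = F & F = F
~P <-> (Q & ~S) = F <-> F = T
R nand (~P <-> (Q & ~S)) = T nand T = F
Hence (B) is false.

(C): Formalization: ~(P xor (~Q nor ~R))

~Q = ~F = T
~R = ~T = F
~Q nor ~R = T nor F = F
P xor (~Q nor ~R) = T xor F = T
~(P xor (~Q nor ~R)) = ~T = F
Thus (C) is false.

Count: 0.

0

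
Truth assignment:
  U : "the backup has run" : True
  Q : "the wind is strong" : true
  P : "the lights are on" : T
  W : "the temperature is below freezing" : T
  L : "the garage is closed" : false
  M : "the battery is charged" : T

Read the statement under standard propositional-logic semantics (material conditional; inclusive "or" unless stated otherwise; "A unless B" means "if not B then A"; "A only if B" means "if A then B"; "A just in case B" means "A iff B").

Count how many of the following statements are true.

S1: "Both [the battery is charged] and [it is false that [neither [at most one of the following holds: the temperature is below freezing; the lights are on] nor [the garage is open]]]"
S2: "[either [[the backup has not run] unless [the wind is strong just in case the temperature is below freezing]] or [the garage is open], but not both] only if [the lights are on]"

S1: Formalization: M and not ((W nand P) nor not L)

W nand P = True nand True = False
not L = not False = True
(W nand P) nor not L = False nor True = False
not ((W nand P) nor not L) = not False = True
M and not ((W nand P) nor not L) = True and True = True
Thus S1 is true.

S2: In symbols: ((not U or (Q iff W)) xor not L) -> P

not U = not True = False
Q iff W = True iff True = True
not U or (Q iff W) = False or True = True
not L = not False = True
(not U or (Q iff W)) xor not L = True xor True = False
((not U or (Q iff W)) xor not L) -> P = False -> True = True
Thus S2 is true.

2 of the 2 statements are true (S1, S2).

2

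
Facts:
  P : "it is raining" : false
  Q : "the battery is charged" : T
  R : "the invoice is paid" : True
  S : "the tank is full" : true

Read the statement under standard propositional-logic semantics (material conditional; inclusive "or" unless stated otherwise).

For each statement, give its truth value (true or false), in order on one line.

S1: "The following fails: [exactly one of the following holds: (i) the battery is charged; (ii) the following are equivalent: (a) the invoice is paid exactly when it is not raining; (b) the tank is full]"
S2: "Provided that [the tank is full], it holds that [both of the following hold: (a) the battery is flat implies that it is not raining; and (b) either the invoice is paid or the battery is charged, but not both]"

S1: In symbols: ¬(Q ⊕ ((R ↔ ¬P) ↔ S))

¬P = ¬F = T
R ↔ ¬P = T ↔ T = T
(R ↔ ¬P) ↔ S = T ↔ T = T
Q ⊕ ((R ↔ ¬P) ↔ S) = T ⊕ T = F
¬(Q ⊕ ((R ↔ ¬P) ↔ S)) = ¬F = T
Hence S1 is true.

S2: Parsed as S → ((¬Q → ¬P) ∧ (R ⊕ Q))

¬Q = ¬T = F
¬P = ¬F = T
¬Q → ¬P = F → T = T
R ⊕ Q = T ⊕ T = F
(¬Q → ¬P) ∧ (R ⊕ Q) = T ∧ F = F
S → ((¬Q → ¬P) ∧ (R ⊕ Q)) = T → F = F
So S2 is false.

S1 true; S2 false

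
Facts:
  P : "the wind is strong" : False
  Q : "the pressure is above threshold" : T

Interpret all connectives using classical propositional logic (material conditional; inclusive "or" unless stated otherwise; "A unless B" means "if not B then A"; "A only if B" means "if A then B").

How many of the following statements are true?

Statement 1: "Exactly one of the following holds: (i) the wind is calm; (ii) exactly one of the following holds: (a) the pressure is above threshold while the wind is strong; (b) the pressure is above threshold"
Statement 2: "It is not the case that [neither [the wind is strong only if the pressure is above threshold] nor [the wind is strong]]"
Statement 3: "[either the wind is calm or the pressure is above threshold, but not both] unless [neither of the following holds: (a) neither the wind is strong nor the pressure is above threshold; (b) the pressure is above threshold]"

1

Statement 1: Parsed as ~P xor ((Q & P) xor Q)

~P = ~F = T
Q & P = T & F = F
(Q & P) xor Q = F xor T = T
~P xor ((Q & P) xor Q) = T xor T = F
Thus Statement 1 is false.

Statement 2: Formalization: ~((P -> Q) nor P)

P -> Q = F -> T = T
(P -> Q) nor P = T nor F = F
~((P -> Q) nor P) = ~F = T
Hence Statement 2 is true.

Statement 3: Formalization: (~P xor Q) | ((P nor Q) nor Q)

~P = ~F = T
~P xor Q = T xor T = F
P nor Q = F nor T = F
(P nor Q) nor Q = F nor T = F
(~P xor Q) | ((P nor Q) nor Q) = F | F = F
Thus Statement 3 is false.

True statements: 1.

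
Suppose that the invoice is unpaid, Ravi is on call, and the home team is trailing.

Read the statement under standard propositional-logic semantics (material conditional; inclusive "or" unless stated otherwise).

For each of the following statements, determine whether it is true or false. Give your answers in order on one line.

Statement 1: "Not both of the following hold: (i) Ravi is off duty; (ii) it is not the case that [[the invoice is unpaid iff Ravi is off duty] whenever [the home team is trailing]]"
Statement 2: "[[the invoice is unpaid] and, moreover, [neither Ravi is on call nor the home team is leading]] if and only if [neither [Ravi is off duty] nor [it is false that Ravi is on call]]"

Let M = "Ravi is on call" (T), Q = "the home team is leading" (F), S = "the invoice is paid" (F).

Statement 1: Formalization: ~M nand ~(~Q -> (~S <-> ~M))

~M = ~T = F
~Q = ~F = T
~S = ~F = T
~M = ~T = F
~S <-> ~M = T <-> F = F
~Q -> (~S <-> ~M) = T -> F = F
~(~Q -> (~S <-> ~M)) = ~F = T
~M nand ~(~Q -> (~S <-> ~M)) = F nand T = T
Thus Statement 1 is true.

Statement 2: Parsed as (~S & (M nor Q)) <-> (~M nor ~M)

~S = ~F = T
M nor Q = T nor F = F
~S & (M nor Q) = T & F = F
~M = ~T = F
~M = ~T = F
~M nor ~M = F nor F = T
(~S & (M nor Q)) <-> (~M nor ~M) = F <-> T = F
So Statement 2 is false.

Statement 1 True, Statement 2 False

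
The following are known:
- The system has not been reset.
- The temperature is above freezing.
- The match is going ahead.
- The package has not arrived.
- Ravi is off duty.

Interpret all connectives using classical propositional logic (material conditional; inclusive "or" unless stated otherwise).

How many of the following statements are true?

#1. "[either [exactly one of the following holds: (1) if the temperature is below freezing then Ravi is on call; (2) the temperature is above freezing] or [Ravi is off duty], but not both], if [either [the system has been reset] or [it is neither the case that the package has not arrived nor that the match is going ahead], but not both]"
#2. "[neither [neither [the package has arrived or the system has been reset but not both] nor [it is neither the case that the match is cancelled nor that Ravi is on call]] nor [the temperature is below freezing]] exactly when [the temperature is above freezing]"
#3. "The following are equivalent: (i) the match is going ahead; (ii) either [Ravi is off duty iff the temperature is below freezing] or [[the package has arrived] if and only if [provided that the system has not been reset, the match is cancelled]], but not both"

3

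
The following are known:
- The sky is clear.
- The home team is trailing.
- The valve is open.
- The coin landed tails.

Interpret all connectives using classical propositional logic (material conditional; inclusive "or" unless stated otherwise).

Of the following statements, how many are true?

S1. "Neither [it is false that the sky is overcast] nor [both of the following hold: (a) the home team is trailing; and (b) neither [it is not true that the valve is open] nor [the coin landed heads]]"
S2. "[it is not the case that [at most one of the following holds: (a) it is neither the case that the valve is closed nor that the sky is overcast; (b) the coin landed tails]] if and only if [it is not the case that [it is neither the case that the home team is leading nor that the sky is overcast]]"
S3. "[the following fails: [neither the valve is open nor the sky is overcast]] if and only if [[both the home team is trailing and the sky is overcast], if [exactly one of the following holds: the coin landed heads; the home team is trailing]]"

0

Let P = "the sky is overcast" (F), Q = "the home team is leading" (F), R = "the valve is open" (T), S = "the coin landed heads" (F).

S1: This is ~P nor (~Q & (~R nor S)).

~P = ~F = T
~Q = ~F = T
~R = ~T = F
~R nor S = F nor F = T
~Q & (~R nor S) = T & T = T
~P nor (~Q & (~R nor S)) = T nor T = F
Thus S1 is false.

S2: In symbols: ~((~R nor P) nand ~S) <-> ~(Q nor P)

~R = ~T = F
~R nor P = F nor F = T
~S = ~F = T
(~R nor P) nand ~S = T nand T = F
~((~R nor P) nand ~S) = ~F = T
Q nor P = F nor F = T
~(Q nor P) = ~T = F
~((~R nor P) nand ~S) <-> ~(Q nor P) = T <-> F = F
Thus S2 is false.

S3: Parsed as ~(R nor P) <-> ((S xor ~Q) -> (~Q & P))

R nor P = T nor F = F
~(R nor P) = ~F = T
~Q = ~F = T
S xor ~Q = F xor T = T
~Q = ~F = T
~Q & P = T & F = F
(S xor ~Q) -> (~Q & P) = T -> F = F
~(R nor P) <-> ((S xor ~Q) -> (~Q & P)) = T <-> F = F
Thus S3 is false.

0 of the 3 statements are true (none).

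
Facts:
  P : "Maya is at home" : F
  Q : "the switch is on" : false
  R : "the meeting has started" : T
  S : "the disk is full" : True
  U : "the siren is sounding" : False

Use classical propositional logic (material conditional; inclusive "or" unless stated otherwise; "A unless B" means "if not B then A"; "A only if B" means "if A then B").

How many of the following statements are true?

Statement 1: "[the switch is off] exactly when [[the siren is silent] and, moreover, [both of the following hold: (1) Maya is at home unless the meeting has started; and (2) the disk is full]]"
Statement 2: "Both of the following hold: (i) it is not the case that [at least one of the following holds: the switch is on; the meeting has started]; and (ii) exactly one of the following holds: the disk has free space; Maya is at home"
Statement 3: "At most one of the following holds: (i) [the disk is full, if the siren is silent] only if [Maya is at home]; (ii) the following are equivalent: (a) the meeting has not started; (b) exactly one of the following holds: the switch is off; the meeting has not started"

Statement 1: This is not Q iff (not U and ((P or R) and S)).

not Q = not False = True
not U = not False = True
P or R = False or True = True
(P or R) and S = True and True = True
not U and ((P or R) and S) = True and True = True
not Q iff (not U and ((P or R) and S)) = True iff True = True
Hence Statement 1 is true.

Statement 2: This is not (Q or R) and (not S xor P).

Q or R = False or True = True
not (Q or R) = not True = False
not S = not True = False
not S xor P = False xor False = False
not (Q or R) and (not S xor P) = False and False = False
Hence Statement 2 is false.

Statement 3: Formalization: ((not U -> S) -> P) nand (not R iff (not Q xor not R))

not U = not False = True
not U -> S = True -> True = True
(not U -> S) -> P = True -> False = False
not R = not True = False
not Q = not False = True
not R = not True = False
not Q xor not R = True xor False = True
not R iff (not Q xor not R) = False iff True = False
((not U -> S) -> P) nand (not R iff (not Q xor not R)) = False nand False = True
Thus Statement 3 is true.

Count: 2.

2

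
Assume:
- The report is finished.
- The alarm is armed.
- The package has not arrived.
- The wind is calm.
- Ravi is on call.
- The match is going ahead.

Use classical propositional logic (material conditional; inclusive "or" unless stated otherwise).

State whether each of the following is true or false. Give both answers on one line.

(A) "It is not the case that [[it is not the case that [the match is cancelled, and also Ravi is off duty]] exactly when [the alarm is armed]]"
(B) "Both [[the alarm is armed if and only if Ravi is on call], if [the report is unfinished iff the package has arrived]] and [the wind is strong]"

(A) False, (B) False

Let N = "the match is cancelled" (F), H = "Ravi is on call" (T), D = "the alarm is armed" (T), S = "the report is finished" (T), G = "the package has arrived" (F), P = "the wind is strong" (F).

(A): In symbols: ¬(¬(N ∧ ¬H) ↔ D)

¬H = ¬T = F
N ∧ ¬H = F ∧ F = F
¬(N ∧ ¬H) = ¬F = T
¬(N ∧ ¬H) ↔ D = T ↔ T = T
¬(¬(N ∧ ¬H) ↔ D) = ¬T = F
So (A) is false.

(B): In symbols: ((¬S ↔ G) → (D ↔ H)) ∧ P

¬S = ¬T = F
¬S ↔ G = F ↔ F = T
D ↔ H = T ↔ T = T
(¬S ↔ G) → (D ↔ H) = T → T = T
((¬S ↔ G) → (D ↔ H)) ∧ P = T ∧ F = F
So (B) is false.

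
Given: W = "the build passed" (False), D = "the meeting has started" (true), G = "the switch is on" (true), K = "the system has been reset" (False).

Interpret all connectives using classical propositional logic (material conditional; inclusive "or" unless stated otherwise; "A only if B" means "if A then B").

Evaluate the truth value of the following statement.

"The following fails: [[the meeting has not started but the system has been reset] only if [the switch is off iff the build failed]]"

false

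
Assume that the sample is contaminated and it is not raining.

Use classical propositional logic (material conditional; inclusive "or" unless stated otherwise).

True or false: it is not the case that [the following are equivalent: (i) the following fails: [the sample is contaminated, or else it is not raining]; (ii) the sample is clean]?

Let P = "the sample is contaminated" (T), Q = "it is raining" (F).
This is ¬(¬(P ∨ ¬Q) ↔ ¬P).

¬Q = ¬F = T
P ∨ ¬Q = T ∨ T = T
¬(P ∨ ¬Q) = ¬T = F
¬P = ¬T = F
¬(P ∨ ¬Q) ↔ ¬P = F ↔ F = T
¬(¬(P ∨ ¬Q) ↔ ¬P) = ¬T = F

False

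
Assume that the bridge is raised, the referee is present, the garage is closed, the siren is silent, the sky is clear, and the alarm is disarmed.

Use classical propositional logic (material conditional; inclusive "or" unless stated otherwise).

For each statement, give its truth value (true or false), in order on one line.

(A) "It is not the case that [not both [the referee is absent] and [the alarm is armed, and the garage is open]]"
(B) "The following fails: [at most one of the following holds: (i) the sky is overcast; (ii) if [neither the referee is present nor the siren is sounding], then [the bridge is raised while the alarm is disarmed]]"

(A) False, (B) False

Let Q = "the referee is present" (T), V = "the alarm is armed" (F), R = "the garage is closed" (T), U = "the sky is overcast" (F), S = "the siren is sounding" (F), P = "the bridge is raised" (T).

(A): In symbols: ¬(¬Q ↑ (V ∧ ¬R))

¬Q = ¬T = F
¬R = ¬T = F
V ∧ ¬R = F ∧ F = F
¬Q ↑ (V ∧ ¬R) = F ↑ F = T
¬(¬Q ↑ (V ∧ ¬R)) = ¬T = F
Thus (A) is false.

(B): Formalization: ¬(U ↑ ((Q ↓ S) → (P ∧ ¬V)))

Q ↓ S = T ↓ F = F
¬V = ¬F = T
P ∧ ¬V = T ∧ T = T
(Q ↓ S) → (P ∧ ¬V) = F → T = T
U ↑ ((Q ↓ S) → (P ∧ ¬V)) = F ↑ T = T
¬(U ↑ ((Q ↓ S) → (P ∧ ¬V))) = ¬T = F
Hence (B) is false.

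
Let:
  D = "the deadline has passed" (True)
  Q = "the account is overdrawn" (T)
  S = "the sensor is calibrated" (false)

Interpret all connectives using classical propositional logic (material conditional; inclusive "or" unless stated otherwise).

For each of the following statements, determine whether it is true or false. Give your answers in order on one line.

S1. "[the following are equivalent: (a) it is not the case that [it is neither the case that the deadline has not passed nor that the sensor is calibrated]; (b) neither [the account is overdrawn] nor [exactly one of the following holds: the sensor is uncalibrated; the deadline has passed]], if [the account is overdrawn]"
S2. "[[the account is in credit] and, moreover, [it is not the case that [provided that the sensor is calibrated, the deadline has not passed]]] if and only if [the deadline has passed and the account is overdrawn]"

S1: In symbols: Q → (¬(¬D ↓ S) ↔ (Q ↓ (¬S ⊕ D)))

¬D = ¬T = F
¬D ↓ S = F ↓ F = T
¬(¬D ↓ S) = ¬T = F
¬S = ¬F = T
¬S ⊕ D = T ⊕ T = F
Q ↓ (¬S ⊕ D) = T ↓ F = F
¬(¬D ↓ S) ↔ (Q ↓ (¬S ⊕ D)) = F ↔ F = T
Q → (¬(¬D ↓ S) ↔ (Q ↓ (¬S ⊕ D))) = T → T = T
So S1 is true.

S2: Formalization: (¬Q ∧ ¬(S → ¬D)) ↔ (D ∧ Q)

¬Q = ¬T = F
¬D = ¬T = F
S → ¬D = F → F = T
¬(S → ¬D) = ¬T = F
¬Q ∧ ¬(S → ¬D) = F ∧ F = F
D ∧ Q = T ∧ T = T
(¬Q ∧ ¬(S → ¬D)) ↔ (D ∧ Q) = F ↔ T = F
So S2 is false.

S1 True; S2 False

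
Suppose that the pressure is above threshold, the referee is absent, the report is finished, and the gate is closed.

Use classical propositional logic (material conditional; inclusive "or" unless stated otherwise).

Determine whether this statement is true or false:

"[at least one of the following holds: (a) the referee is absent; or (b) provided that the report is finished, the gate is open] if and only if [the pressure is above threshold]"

Let Q = "the referee is present" (F), R = "the report is finished" (T), S = "the gate is open" (F), P = "the pressure is above threshold" (T).
In symbols: (¬Q ∨ (R → S)) ↔ P

¬Q = ¬F = T
R → S = T → F = F
¬Q ∨ (R → S) = T ∨ F = T
(¬Q ∨ (R → S)) ↔ P = T ↔ T = T

True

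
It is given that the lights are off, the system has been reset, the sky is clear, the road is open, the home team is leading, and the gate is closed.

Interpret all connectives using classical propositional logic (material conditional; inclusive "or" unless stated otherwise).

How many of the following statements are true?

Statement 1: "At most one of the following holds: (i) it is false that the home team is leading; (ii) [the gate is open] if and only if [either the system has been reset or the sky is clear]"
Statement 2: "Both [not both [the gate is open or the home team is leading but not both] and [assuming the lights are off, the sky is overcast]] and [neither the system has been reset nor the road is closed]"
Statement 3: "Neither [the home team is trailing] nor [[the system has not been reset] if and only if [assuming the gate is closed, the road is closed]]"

1

Let U = "the home team is leading" (True), V = "the gate is open" (False), Q = "the system has been reset" (True), R = "the sky is overcast" (False), P = "the lights are on" (False), S = "the road is closed" (False).

Statement 1: This is not U nand (V iff (Q or not R)).

not U = not True = False
not R = not False = True
Q or not R = True or True = True
V iff (Q or not R) = False iff True = False
not U nand (V iff (Q or not R)) = False nand False = True
Hence Statement 1 is true.

Statement 2: In symbols: ((V xor U) nand (not P -> R)) and (Q nor S)

V xor U = False xor True = True
not P = not False = True
not P -> R = True -> False = False
(V xor U) nand (not P -> R) = True nand False = True
Q nor S = True nor False = False
((V xor U) nand (not P -> R)) and (Q nor S) = True and False = False
Hence Statement 2 is false.

Statement 3: This is not U nor (not Q iff (not V -> S)).

not U = not True = False
not Q = not True = False
not V = not False = True
not V -> S = True -> False = False
not Q iff (not V -> S) = False iff False = True
not U nor (not Q iff (not V -> S)) = False nor True = False
So Statement 3 is false.

True statements: 1.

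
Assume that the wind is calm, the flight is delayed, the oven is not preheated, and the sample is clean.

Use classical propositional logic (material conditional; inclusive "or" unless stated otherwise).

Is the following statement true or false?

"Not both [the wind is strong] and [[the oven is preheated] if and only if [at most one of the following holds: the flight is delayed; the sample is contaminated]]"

Let P = "the wind is strong" (False), R = "the oven is preheated" (False), Q = "the flight is delayed" (True), S = "the sample is contaminated" (False).
Formalization: P nand (R iff (Q nand S))

Q nand S = True nand False = True
R iff (Q nand S) = False iff True = False
P nand (R iff (Q nand S)) = False nand False = True

True.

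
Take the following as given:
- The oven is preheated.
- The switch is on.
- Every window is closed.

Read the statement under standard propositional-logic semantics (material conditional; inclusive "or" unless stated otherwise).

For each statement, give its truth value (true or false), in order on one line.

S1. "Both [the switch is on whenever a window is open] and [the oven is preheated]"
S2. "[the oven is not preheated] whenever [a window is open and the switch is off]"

S1 T; S2 T

Let U = "a window is open" (F), N = "the switch is on" (T), S = "the oven is preheated" (T).

S1: This is (U -> N) & S.

U -> N = F -> T = T
(U -> N) & S = T & T = T
So S1 is true.

S2: This is (U & ~N) -> ~S.

~N = ~T = F
U & ~N = F & F = F
~S = ~T = F
(U & ~N) -> ~S = F -> F = T
So S2 is true.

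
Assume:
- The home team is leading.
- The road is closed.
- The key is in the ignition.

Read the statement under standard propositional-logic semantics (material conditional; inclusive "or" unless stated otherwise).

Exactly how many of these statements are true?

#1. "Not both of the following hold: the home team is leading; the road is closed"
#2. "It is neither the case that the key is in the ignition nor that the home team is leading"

0

Let P = "the home team is leading" (True), Q = "the road is closed" (True), R = "the key is in the ignition" (True).

#1: Formalization: P nand Q

P nand Q = True nand True = False
Thus #1 is false.

#2: In symbols: R nor P

R nor P = True nor True = False
So #2 is false.

0 of the 2 statements are true (none).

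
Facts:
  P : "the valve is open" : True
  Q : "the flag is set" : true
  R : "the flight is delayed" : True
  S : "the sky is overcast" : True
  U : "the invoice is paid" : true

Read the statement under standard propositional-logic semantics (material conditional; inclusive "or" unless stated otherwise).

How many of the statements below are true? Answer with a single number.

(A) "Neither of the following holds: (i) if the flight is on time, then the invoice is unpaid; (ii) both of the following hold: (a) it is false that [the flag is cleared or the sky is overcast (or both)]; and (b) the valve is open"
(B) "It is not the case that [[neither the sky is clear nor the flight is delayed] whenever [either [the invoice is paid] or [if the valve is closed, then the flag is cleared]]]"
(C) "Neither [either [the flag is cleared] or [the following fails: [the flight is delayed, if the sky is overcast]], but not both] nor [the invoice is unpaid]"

2

(A): In symbols: (¬R → ¬U) ↓ (¬(¬Q ∨ S) ∧ P)

¬R = ¬T = F
¬U = ¬T = F
¬R → ¬U = F → F = T
¬Q = ¬T = F
¬Q ∨ S = F ∨ T = T
¬(¬Q ∨ S) = ¬T = F
¬(¬Q ∨ S) ∧ P = F ∧ T = F
(¬R → ¬U) ↓ (¬(¬Q ∨ S) ∧ P) = T ↓ F = F
Hence (A) is false.

(B): Formalization: ¬((U ∨ (¬P → ¬Q)) → (¬S ↓ R))

¬P = ¬T = F
¬Q = ¬T = F
¬P → ¬Q = F → F = T
U ∨ (¬P → ¬Q) = T ∨ T = T
¬S = ¬T = F
¬S ↓ R = F ↓ T = F
(U ∨ (¬P → ¬Q)) → (¬S ↓ R) = T → F = F
¬((U ∨ (¬P → ¬Q)) → (¬S ↓ R)) = ¬F = T
Thus (B) is true.

(C): Parsed as (¬Q ⊕ ¬(S → R)) ↓ ¬U

¬Q = ¬T = F
S → R = T → T = T
¬(S → R) = ¬T = F
¬Q ⊕ ¬(S → R) = F ⊕ F = F
¬U = ¬T = F
(¬Q ⊕ ¬(S → R)) ↓ ¬U = F ↓ F = T
Hence (C) is true.

True statements: 2.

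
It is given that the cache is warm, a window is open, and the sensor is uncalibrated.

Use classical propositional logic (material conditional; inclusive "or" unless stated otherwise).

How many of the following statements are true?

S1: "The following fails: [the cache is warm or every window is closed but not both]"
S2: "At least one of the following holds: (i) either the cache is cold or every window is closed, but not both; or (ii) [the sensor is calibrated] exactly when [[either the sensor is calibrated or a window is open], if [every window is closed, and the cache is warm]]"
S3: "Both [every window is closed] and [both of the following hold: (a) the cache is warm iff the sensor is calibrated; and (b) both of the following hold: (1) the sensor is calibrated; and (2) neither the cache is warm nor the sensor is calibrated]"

0

Let P = "the cache is warm" (T), Q = "a window is open" (T), R = "the sensor is calibrated" (F).

S1: Formalization: ¬(P ⊕ ¬Q)

¬Q = ¬T = F
P ⊕ ¬Q = T ⊕ F = T
¬(P ⊕ ¬Q) = ¬T = F
So S1 is false.

S2: In symbols: (¬P ⊕ ¬Q) ∨ (R ↔ ((¬Q ∧ P) → (R ∨ Q)))

¬P = ¬T = F
¬Q = ¬T = F
¬P ⊕ ¬Q = F ⊕ F = F
¬Q = ¬T = F
¬Q ∧ P = F ∧ T = F
R ∨ Q = F ∨ T = T
(¬Q ∧ P) → (R ∨ Q) = F → T = T
R ↔ ((¬Q ∧ P) → (R ∨ Q)) = F ↔ T = F
(¬P ⊕ ¬Q) ∨ (R ↔ ((¬Q ∧ P) → (R ∨ Q))) = F ∨ F = F
Thus S2 is false.

S3: In symbols: ¬Q ∧ ((P ↔ R) ∧ (R ∧ (P ↓ R)))

¬Q = ¬T = F
P ↔ R = T ↔ F = F
P ↓ R = T ↓ F = F
R ∧ (P ↓ R) = F ∧ F = F
(P ↔ R) ∧ (R ∧ (P ↓ R)) = F ∧ F = F
¬Q ∧ ((P ↔ R) ∧ (R ∧ (P ↓ R))) = F ∧ F = F
Hence S3 is false.

0 of the 3 statements are true (none).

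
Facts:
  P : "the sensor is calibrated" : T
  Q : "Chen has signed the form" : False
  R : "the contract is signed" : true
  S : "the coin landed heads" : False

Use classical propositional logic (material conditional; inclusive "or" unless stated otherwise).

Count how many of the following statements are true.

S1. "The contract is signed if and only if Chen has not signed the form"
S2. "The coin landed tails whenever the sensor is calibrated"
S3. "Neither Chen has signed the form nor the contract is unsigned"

3

S1: This is R <-> ~Q.

~Q = ~F = T
R <-> ~Q = T <-> T = T
Hence S1 is true.

S2: In symbols: P -> ~S

~S = ~F = T
P -> ~S = T -> T = T
Hence S2 is true.

S3: In symbols: Q nor ~R

~R = ~T = F
Q nor ~R = F nor F = T
Thus S3 is true.

True statements: 3 (S1, S2, S3).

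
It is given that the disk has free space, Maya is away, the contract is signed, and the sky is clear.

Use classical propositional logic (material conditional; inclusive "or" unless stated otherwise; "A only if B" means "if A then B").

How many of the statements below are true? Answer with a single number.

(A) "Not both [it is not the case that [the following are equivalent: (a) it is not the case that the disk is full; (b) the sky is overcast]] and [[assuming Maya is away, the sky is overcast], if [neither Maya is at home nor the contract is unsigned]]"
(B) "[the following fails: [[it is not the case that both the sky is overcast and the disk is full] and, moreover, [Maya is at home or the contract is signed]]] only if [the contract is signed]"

2

Let Q = "the disk is full" (F), L = "the sky is overcast" (F), H = "Maya is at home" (F), S = "the contract is signed" (T).

(A): Parsed as ¬(¬Q ↔ L) ↑ ((H ↓ ¬S) → (¬H → L))

¬Q = ¬F = T
¬Q ↔ L = T ↔ F = F
¬(¬Q ↔ L) = ¬F = T
¬S = ¬T = F
H ↓ ¬S = F ↓ F = T
¬H = ¬F = T
¬H → L = T → F = F
(H ↓ ¬S) → (¬H → L) = T → F = F
¬(¬Q ↔ L) ↑ ((H ↓ ¬S) → (¬H → L)) = T ↑ F = T
So (A) is true.

(B): In symbols: ¬((L ↑ Q) ∧ (H ∨ S)) → S

L ↑ Q = F ↑ F = T
H ∨ S = F ∨ T = T
(L ↑ Q) ∧ (H ∨ S) = T ∧ T = T
¬((L ↑ Q) ∧ (H ∨ S)) = ¬T = F
¬((L ↑ Q) ∧ (H ∨ S)) → S = F → T = T
So (B) is true.

True statements: 2 ((A), (B)).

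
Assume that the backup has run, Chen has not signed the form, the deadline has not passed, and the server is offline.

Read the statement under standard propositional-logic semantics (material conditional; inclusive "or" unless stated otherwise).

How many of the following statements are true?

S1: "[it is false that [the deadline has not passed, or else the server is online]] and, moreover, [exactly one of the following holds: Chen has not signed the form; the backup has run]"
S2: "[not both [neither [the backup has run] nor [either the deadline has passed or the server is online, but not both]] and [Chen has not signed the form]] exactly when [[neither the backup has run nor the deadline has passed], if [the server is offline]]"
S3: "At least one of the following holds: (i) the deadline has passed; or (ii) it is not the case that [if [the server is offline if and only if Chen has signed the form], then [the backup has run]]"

0

Let M = "the deadline has passed" (F), Q = "the server is online" (F), K = "Chen has signed the form" (F), P = "the backup has run" (T).

S1: Formalization: ~(~M | Q) & (~K xor P)

~M = ~F = T
~M | Q = T | F = T
~(~M | Q) = ~T = F
~K = ~F = T
~K xor P = T xor T = F
~(~M | Q) & (~K xor P) = F & F = F
Hence S1 is false.

S2: This is ((P nor (M xor Q)) nand ~K) <-> (~Q -> (P nor M)).

M xor Q = F xor F = F
P nor (M xor Q) = T nor F = F
~K = ~F = T
(P nor (M xor Q)) nand ~K = F nand T = T
~Q = ~F = T
P nor M = T nor F = F
~Q -> (P nor M) = T -> F = F
((P nor (M xor Q)) nand ~K) <-> (~Q -> (P nor M)) = T <-> F = F
Hence S2 is false.

S3: Formalization: M | ~((~Q <-> K) -> P)

~Q = ~F = T
~Q <-> K = T <-> F = F
(~Q <-> K) -> P = F -> T = T
~((~Q <-> K) -> P) = ~T = F
M | ~((~Q <-> K) -> P) = F | F = F
Thus S3 is false.

Count: 0.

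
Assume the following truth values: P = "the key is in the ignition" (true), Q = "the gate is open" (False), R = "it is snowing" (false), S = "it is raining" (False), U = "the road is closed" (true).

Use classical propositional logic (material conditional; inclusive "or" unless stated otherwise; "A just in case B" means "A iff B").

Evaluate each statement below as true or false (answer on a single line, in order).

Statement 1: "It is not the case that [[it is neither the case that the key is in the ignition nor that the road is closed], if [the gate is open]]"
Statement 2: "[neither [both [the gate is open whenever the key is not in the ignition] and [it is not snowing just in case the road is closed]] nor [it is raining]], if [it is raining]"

Statement 1 F / Statement 2 T

Statement 1: Formalization: ¬(Q → (P ↓ U))

P ↓ U = T ↓ T = F
Q → (P ↓ U) = F → F = T
¬(Q → (P ↓ U)) = ¬T = F
So Statement 1 is false.

Statement 2: In symbols: S → (((¬P → Q) ∧ (¬R ↔ U)) ↓ S)

¬P = ¬T = F
¬P → Q = F → F = T
¬R = ¬F = T
¬R ↔ U = T ↔ T = T
(¬P → Q) ∧ (¬R ↔ U) = T ∧ T = T
((¬P → Q) ∧ (¬R ↔ U)) ↓ S = T ↓ F = F
S → (((¬P → Q) ∧ (¬R ↔ U)) ↓ S) = F → F = T
Thus Statement 2 is true.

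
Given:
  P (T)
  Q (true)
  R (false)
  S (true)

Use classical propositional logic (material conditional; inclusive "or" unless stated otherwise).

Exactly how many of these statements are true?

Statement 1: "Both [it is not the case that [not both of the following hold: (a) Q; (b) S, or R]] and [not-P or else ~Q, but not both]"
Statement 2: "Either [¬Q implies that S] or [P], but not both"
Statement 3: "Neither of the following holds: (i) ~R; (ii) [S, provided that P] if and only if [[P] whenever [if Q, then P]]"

0

Statement 1: In symbols: ~(Q nand (S | R)) & (~P xor ~Q)

S | R = T | F = T
Q nand (S | R) = T nand T = F
~(Q nand (S | R)) = ~F = T
~P = ~T = F
~Q = ~T = F
~P xor ~Q = F xor F = F
~(Q nand (S | R)) & (~P xor ~Q) = T & F = F
So Statement 1 is false.

Statement 2: Parsed as (~Q -> S) xor P

~Q = ~T = F
~Q -> S = F -> T = T
(~Q -> S) xor P = T xor T = F
Hence Statement 2 is false.

Statement 3: Formalization: ~R nor ((P -> S) <-> ((Q -> P) -> P))

~R = ~F = T
P -> S = T -> T = T
Q -> P = T -> T = T
(Q -> P) -> P = T -> T = T
(P -> S) <-> ((Q -> P) -> P) = T <-> T = T
~R nor ((P -> S) <-> ((Q -> P) -> P)) = T nor T = F
Thus Statement 3 is false.

True statements: 0 (none).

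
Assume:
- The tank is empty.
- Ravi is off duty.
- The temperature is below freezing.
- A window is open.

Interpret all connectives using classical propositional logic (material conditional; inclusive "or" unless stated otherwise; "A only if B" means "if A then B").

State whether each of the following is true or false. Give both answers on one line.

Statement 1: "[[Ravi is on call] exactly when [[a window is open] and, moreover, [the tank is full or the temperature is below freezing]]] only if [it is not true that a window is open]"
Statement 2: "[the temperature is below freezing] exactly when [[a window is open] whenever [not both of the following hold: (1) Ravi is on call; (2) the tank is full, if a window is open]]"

Statement 1 true, Statement 2 true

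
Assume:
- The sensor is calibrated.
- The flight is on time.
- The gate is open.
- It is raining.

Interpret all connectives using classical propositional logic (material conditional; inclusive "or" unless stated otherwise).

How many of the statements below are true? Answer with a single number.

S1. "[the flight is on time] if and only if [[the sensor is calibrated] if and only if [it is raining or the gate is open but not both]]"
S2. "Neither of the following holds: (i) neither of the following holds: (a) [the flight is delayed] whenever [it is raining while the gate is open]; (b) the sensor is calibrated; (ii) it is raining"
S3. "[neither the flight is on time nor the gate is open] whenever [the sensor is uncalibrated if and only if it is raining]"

Let R = "the flight is delayed" (F), N = "the sensor is calibrated" (T), D = "it is raining" (T), V = "the gate is open" (T).

S1: This is ~R <-> (N <-> (D xor V)).

~R = ~F = T
D xor V = T xor T = F
N <-> (D xor V) = T <-> F = F
~R <-> (N <-> (D xor V)) = T <-> F = F
Hence S1 is false.

S2: Parsed as (((D & V) -> R) nor N) nor D

D & V = T & T = T
(D & V) -> R = T -> F = F
((D & V) -> R) nor N = F nor T = F
(((D & V) -> R) nor N) nor D = F nor T = F
Hence S2 is false.

S3: This is (~N <-> D) -> (~R nor V).

~N = ~T = F
~N <-> D = F <-> T = F
~R = ~F = T
~R nor V = T nor T = F
(~N <-> D) -> (~R nor V) = F -> F = T
So S3 is true.

Count: 1.

1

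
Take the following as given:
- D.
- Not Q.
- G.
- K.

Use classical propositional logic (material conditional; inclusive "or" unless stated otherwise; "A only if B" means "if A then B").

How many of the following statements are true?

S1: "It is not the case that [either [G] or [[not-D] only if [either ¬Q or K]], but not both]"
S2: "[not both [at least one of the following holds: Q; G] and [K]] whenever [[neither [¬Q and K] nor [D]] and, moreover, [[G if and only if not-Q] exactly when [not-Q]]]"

2

S1: Formalization: ¬(G ⊕ (¬D → (¬Q ∨ K)))

¬D = ¬T = F
¬Q = ¬F = T
¬Q ∨ K = T ∨ T = T
¬D → (¬Q ∨ K) = F → T = T
G ⊕ (¬D → (¬Q ∨ K)) = T ⊕ T = F
¬(G ⊕ (¬D → (¬Q ∨ K))) = ¬F = T
Thus S1 is true.

S2: In symbols: (((¬Q ∧ K) ↓ D) ∧ ((G ↔ ¬Q) ↔ ¬Q)) → ((Q ∨ G) ↑ K)

¬Q = ¬F = T
¬Q ∧ K = T ∧ T = T
(¬Q ∧ K) ↓ D = T ↓ T = F
¬Q = ¬F = T
G ↔ ¬Q = T ↔ T = T
¬Q = ¬F = T
(G ↔ ¬Q) ↔ ¬Q = T ↔ T = T
((¬Q ∧ K) ↓ D) ∧ ((G ↔ ¬Q) ↔ ¬Q) = F ∧ T = F
Q ∨ G = F ∨ T = T
(Q ∨ G) ↑ K = T ↑ T = F
(((¬Q ∧ K) ↓ D) ∧ ((G ↔ ¬Q) ↔ ¬Q)) → ((Q ∨ G) ↑ K) = F → F = T
So S2 is true.

True statements: 2 (S1, S2).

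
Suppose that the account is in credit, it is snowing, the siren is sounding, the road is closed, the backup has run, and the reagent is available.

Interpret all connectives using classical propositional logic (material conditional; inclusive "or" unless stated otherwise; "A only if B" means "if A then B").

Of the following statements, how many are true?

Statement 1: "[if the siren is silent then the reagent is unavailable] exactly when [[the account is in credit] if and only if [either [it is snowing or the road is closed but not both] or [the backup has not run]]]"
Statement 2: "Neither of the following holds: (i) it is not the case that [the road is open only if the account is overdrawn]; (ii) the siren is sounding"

0

Let L = "the siren is sounding" (True), S = "the reagent is available" (True), N = "the account is overdrawn" (False), W = "it is snowing" (True), P = "the road is closed" (True), V = "the backup has run" (True).

Statement 1: This is (not L -> not S) iff (not N iff ((W xor P) or not V)).

not L = not True = False
not S = not True = False
not L -> not S = False -> False = True
not N = not False = True
W xor P = True xor True = False
not V = not True = False
(W xor P) or not V = False or False = False
not N iff ((W xor P) or not V) = True iff False = False
(not L -> not S) iff (not N iff ((W xor P) or not V)) = True iff False = False
Hence Statement 1 is false.

Statement 2: Parsed as not (not P -> N) nor L

not P = not True = False
not P -> N = False -> False = True
not (not P -> N) = not True = False
not (not P -> N) nor L = False nor True = False
Thus Statement 2 is false.

True statements: 0 (none).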